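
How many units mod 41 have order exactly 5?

4

φ(41) = 41 − 1 = 40 = 2^3 · 5.
In a cyclic group of order 40, there are φ(d) elements of order d for each divisor d of 40, and zero for non-divisors.
5 | 40, and φ(5) = 5 − 1 = 4.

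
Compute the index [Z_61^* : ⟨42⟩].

ord(42) | φ(61) = 61 − 1 = 60 = 2^2 · 3 · 5.
Divisors of 60: 1, 2, 3, 4, 5, 6, 10, 12, 15, 20, 30, 60.
Check 42^d mod 61 for each divisor in increasing order:
42^1 ≡ 42
42^2 ≡ 56
42^3 ≡ 34
42^4 ≡ 25
42^5 ≡ 13
42^6 ≡ 58
42^10 ≡ 47
42^12 ≡ 9
42^15 ≡ 1
So ord_61(42) = 15, hence |⟨42⟩| = 15.
The index is φ(61) / ord(42) = 60 / 15 = 4.

4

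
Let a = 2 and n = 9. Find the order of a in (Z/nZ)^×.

6

ord(2) | φ(9) = φ(3^2) = 3·(3−1) = 6 = 2 · 3.
Divisors of 6: 1, 2, 3, 6.
Test each divisor d:
2^1 ≡ 2 (mod 9)
2^2 ≡ 4 (mod 9)
2^3 ≡ 8 (mod 9)
2^6 ≡ 1 (mod 9) ✓
Therefore the multiplicative order of 2 modulo 9 is 6.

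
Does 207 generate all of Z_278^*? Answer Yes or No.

Yes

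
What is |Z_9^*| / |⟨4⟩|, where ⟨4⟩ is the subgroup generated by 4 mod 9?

2

The order of 4 must divide φ(9) = φ(3^2) = 3·(3−1) = 6 = 2 · 3.
Divisors of 6: 1, 2, 3, 6.
Compute 4^d (mod 9) for the divisors d until we hit 1:
4^1 ≡ 4 (mod 9)
4^2 ≡ 7 (mod 9)
4^3 ≡ 1 (mod 9) ✓
So ord_9(4) = 3, hence |⟨4⟩| = 3.
Index = |(Z/9Z)^×| / |⟨4⟩| = 6 / 3 = 2.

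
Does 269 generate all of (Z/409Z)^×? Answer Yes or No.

φ(409) = 409 − 1 = 408 = 2^3 · 3 · 17.
It suffices to check that the order of 269 is not a proper divisor of 408: compute 269^(408/q) for q ∈ {2, 3, 17}.
269^204 ≡ 408 (mod 409)  [q = 2: ≢ 1 ✓]
269^136 ≡ 355 (mod 409)  [q = 3: ≢ 1 ✓]
269^24 ≡ 5 (mod 409)  [q = 17: ≢ 1 ✓]
All checks pass, so 269 has order 408 and is a primitive root modulo 409.

Yes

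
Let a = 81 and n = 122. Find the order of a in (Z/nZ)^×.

5

By Lagrange's theorem, ord_122(81) divides φ(122) = φ(2)·φ(61) = 1·60 = 60 = 2^2 · 3 · 5.
Divisors of 60: 1, 2, 3, 4, 5, 6, 10, 12, 15, 20, 30, 60.
Compute 81^d (mod 122) for the divisors d until we hit 1:
81^1 ≡ 81
81^2 ≡ 95
81^3 ≡ 9
81^4 ≡ 119
81^5 ≡ 1
Hence ord(81) = 5.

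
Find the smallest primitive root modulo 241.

7

φ(241) = 241 − 1 = 240 = 2^4 · 3 · 5.
g is a primitive root iff g^(240/q) ≢ 1 (mod 241) for each prime q ∈ {2, 3, 5}.
g = 2: 2^120 ≡ 1 — hits 1, so not a primitive root.
g = 3: 3^120 ≡ 1 — hits 1, so not a primitive root.
g = 4: 4^120 ≡ 1 — hits 1, so not a primitive root.
g = 5: 5^120 ≡ 1 — hits 1, so not a primitive root.
g = 6: 6^120 ≡ 1 — hits 1, so not a primitive root.
g = 7: 7^120 ≡ 240; 7^80 ≡ 15; 7^48 ≡ 91 — none is 1, so 7 is a primitive root.
The smallest primitive root modulo 241 is 7.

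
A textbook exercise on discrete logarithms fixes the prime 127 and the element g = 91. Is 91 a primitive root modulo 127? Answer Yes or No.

φ(127) = 127 − 1 = 126 = 2 · 3^2 · 7.
It suffices to check that the order of 91 is not a proper divisor of 126: compute 91^(126/q) for q ∈ {2, 3, 7}.
91^63 ≡ 126 (mod 127)  [q = 2: ≢ 1 ✓]
91^42 ≡ 19 (mod 127)  [q = 3: ≢ 1 ✓]
91^18 ≡ 32 (mod 127)  [q = 7: ≢ 1 ✓]
All checks pass, so 91 has order 126 and is a primitive root modulo 127.

Yes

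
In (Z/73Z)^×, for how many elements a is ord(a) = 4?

2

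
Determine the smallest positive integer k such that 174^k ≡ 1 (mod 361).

ord(174) | φ(361) = φ(19^2) = 19·(19−1) = 342 = 2 · 3^2 · 19.
Divisors of 342: 1, 2, 3, 6, 9, 18, 19, 38, 57, 114, 171, 342.
Check 174^d mod 361 for each divisor in increasing order:
174^1 ≡ 174 (mod 361)
174^2 ≡ 313 (mod 361)
174^3 ≡ 312 (mod 361)
174^6 ≡ 235 (mod 361)
174^9 ≡ 37 (mod 361)
174^18 ≡ 286 (mod 361)
174^19 ≡ 307 (mod 361)
174^38 ≡ 28 (mod 361)
174^57 ≡ 293 (mod 361)
174^114 ≡ 292 (mod 361)
174^171 ≡ 360 (mod 361)
174^342 ≡ 1 (mod 361) ✓
So ord_361(174) = 342.

342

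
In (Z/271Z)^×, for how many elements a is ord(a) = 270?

72

φ(271) = 271 − 1 = 270 = 2 · 3^3 · 5.
Since (Z/271Z)^× is cyclic of order 270, the number of elements of order d is φ(d) when d | 270 and 0 otherwise.
270 = 2 · 3^3 · 5 divides 270, and φ(270) = 72.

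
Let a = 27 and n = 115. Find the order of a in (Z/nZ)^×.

44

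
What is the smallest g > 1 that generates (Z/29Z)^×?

2

φ(29) = 29 − 1 = 28 = 2^2 · 7.
Test candidates g = 2, 3, … against the prime factors q ∈ {2, 7} of φ(29): g is a generator iff g^(28/q) ≢ 1 for every such q.
g = 2: 2^14 ≡ 28; 2^4 ≡ 16 — none is 1, so 2 is a primitive root.
Hence the least primitive root of 29 is 2.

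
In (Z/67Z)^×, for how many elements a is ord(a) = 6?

φ(67) = 67 − 1 = 66 = 2 · 3 · 11.
Since (Z/67Z)^× is cyclic of order 66, the number of elements of order d is φ(d) when d | 66 and 0 otherwise.
6 = 2 · 3 divides 66, and φ(6) = 2.

2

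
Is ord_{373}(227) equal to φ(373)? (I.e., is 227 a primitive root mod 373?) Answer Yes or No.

No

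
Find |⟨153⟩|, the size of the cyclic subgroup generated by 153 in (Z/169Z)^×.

78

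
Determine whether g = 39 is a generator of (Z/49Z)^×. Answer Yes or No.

No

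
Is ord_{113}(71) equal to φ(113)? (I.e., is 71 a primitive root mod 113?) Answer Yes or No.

φ(113) = 113 − 1 = 112 = 2^4 · 7.
Test 71^(112/q) mod 113 for each prime factor q of 112:
71^56 ≡ 112 (mod 113)  [q = 2: ≢ 1 ✓]
71^16 ≡ 1 (mod 113)  [q = 7: ≡ 1 ✗]
Since 71^16 ≡ 1, the order of 71 divides 16 < 112, so 71 is not a primitive root.

No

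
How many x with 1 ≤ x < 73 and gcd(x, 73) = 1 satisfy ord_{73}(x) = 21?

φ(73) = 73 − 1 = 72 = 2^3 · 3^2.
In a cyclic group of order 72, there are φ(d) elements of order d for each divisor d of 72, and zero for non-divisors.
Here 72 is not a multiple of 21, so there are no elements of order 21.

0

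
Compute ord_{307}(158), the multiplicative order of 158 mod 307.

By Lagrange's theorem, ord_307(158) divides φ(307) = 307 − 1 = 306 = 2 · 3^2 · 17.
Divisors of 306: 1, 2, 3, 6, 9, 17, 18, 34, 51, 102, 153, 306.
Test each divisor d:
158^1 ≡ 158 (mod 307)
158^2 ≡ 97 (mod 307)
158^3 ≡ 283 (mod 307)
158^6 ≡ 269 (mod 307)
158^9 ≡ 298 (mod 307)
158^17 ≡ 18 (mod 307)
158^18 ≡ 81 (mod 307)
158^34 ≡ 17 (mod 307)
158^51 ≡ 306 (mod 307)
158^102 ≡ 1 (mod 307) ✓
So ord_307(158) = 102.

102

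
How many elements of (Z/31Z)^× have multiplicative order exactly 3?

2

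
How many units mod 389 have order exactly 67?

0

φ(389) = 389 − 1 = 388 = 2^2 · 97.
Since (Z/389Z)^× is cyclic of order 388, the number of elements of order d is φ(d) when d | 388 and 0 otherwise.
Here 388 is not a multiple of 67, so there are no elements of order 67.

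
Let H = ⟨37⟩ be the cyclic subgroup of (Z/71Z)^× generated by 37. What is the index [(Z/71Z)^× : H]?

10

ord(37) | φ(71) = 71 − 1 = 70 = 2 · 5 · 7.
Divisors of 70: 1, 2, 5, 7, 10, 14, 35, 70.
Compute 37^d (mod 71) for the divisors d until we hit 1:
37^1 ≡ 37 (mod 71)
37^2 ≡ 20 (mod 71)
37^5 ≡ 32 (mod 71)
37^7 ≡ 1 (mod 71) ✓
Thus |⟨37⟩| = ord(37) = 7.
[(Z/71Z)^× : ⟨37⟩] = 70/7 = 10.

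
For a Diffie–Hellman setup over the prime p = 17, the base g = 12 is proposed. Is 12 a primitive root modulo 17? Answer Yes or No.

φ(17) = 17 − 1 = 16 = 2^4.
It suffices to check that the order of 12 is not a proper divisor of 16: compute 12^(16/q) for q ∈ {2}.
12^8 ≡ 16 (mod 17)  [q = 2: ≢ 1 ✓]
All checks pass, so 12 has order 16 and is a primitive root modulo 17.

Yes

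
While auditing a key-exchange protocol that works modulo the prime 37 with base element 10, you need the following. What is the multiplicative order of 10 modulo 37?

The order of 10 must divide φ(37) = 37 − 1 = 36 = 2^2 · 3^2.
Divisors of 36: 1, 2, 3, 4, 6, 9, 12, 18, 36.
Compute 10^d (mod 37) for the divisors d until we hit 1:
10^1 ≡ 10 (mod 37)
10^2 ≡ 26 (mod 37)
10^3 ≡ 1 (mod 37) ✓
Therefore the multiplicative order of 10 modulo 37 is 3.

3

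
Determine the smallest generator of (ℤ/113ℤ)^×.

3

φ(113) = 113 − 1 = 112 = 2^4 · 7.
g is a primitive root iff g^(112/q) ≢ 1 (mod 113) for each prime q ∈ {2, 7}.
g = 2: 2^56 ≡ 1 — hits 1, so not a primitive root.
g = 3: 3^56 ≡ 112; 3^16 ≡ 49 — none is 1, so 3 is a primitive root.
The smallest primitive root modulo 113 is 3.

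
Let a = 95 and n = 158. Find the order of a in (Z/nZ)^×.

The order of 95 must divide φ(158) = φ(2)·φ(79) = 1·78 = 78 = 2 · 3 · 13.
Divisors of 78: 1, 2, 3, 6, 13, 26, 39, 78.
Compute 95^d (mod 158) for the divisors d until we hit 1:
95^1 ≡ 95 (mod 158)
95^2 ≡ 19 (mod 158)
95^3 ≡ 67 (mod 158)
95^6 ≡ 65 (mod 158)
95^13 ≡ 55 (mod 158)
95^26 ≡ 23 (mod 158)
95^39 ≡ 1 (mod 158) ✓
Hence ord(95) = 39.

39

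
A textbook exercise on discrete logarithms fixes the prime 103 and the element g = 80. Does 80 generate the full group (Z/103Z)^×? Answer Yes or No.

No

φ(103) = 103 − 1 = 102 = 2 · 3 · 17.
An element g generates (Z/103Z)^× iff g^(102/q) ≢ 1 (mod 103) for each prime q ∈ {2, 3, 17}.
80^51 ≡ 102 (mod 103)  [q = 2: ≢ 1 ✓]
80^34 ≡ 1 (mod 103)  [q = 3: ≡ 1 ✗]
80^6 ≡ 66 (mod 103)  [q = 17: ≢ 1 ✓]
Since 80^34 ≡ 1, the order of 80 divides 34 < 102, so 80 is not a primitive root.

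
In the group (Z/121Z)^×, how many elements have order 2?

1

φ(121) = φ(11^2) = 11·(11−1) = 110 = 2 · 5 · 11.
(Z/121Z)^× is cyclic (|G| = 110); a cyclic group of order m has exactly φ(d) elements of each order d | m, and none otherwise.
2 | 110, and φ(2) = 2 − 1 = 1.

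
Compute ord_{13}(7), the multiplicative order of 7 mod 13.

By Lagrange's theorem, ord_13(7) divides φ(13) = 13 − 1 = 12 = 2^2 · 3.
Divisors of 12: 1, 2, 3, 4, 6, 12.
Compute 7^d (mod 13) for the divisors d until we hit 1:
7^1 ≡ 7
7^2 ≡ 10
7^3 ≡ 5
7^4 ≡ 9
7^6 ≡ 12
7^12 ≡ 1
So ord_13(7) = 12.

12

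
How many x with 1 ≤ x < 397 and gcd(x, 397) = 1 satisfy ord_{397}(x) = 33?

20

φ(397) = 397 − 1 = 396 = 2^2 · 3^2 · 11.
(Z/397Z)^× is cyclic (|G| = 396); a cyclic group of order m has exactly φ(d) elements of each order d | m, and none otherwise.
33 = 3 · 11 divides 396, and φ(33) = 20.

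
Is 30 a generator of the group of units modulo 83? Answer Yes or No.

No

φ(83) = 83 − 1 = 82 = 2 · 41.
An element g generates (Z/83Z)^× iff g^(82/q) ≢ 1 (mod 83) for each prime q ∈ {2, 41}.
30^41 ≡ 1 (mod 83)  [q = 2: ≡ 1 ✗]
30^2 ≡ 70 (mod 83)  [q = 41: ≢ 1 ✓]
30^41 ≡ 1 shows ord(30) | 41, strictly less than φ(83); not a primitive root.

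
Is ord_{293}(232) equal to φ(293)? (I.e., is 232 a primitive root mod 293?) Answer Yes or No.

No

φ(293) = 293 − 1 = 292 = 2^2 · 73.
It suffices to check that the order of 232 is not a proper divisor of 292: compute 232^(292/q) for q ∈ {2, 73}.
232^146 ≡ 1 (mod 293)  [q = 2: ≡ 1 ✗]
232^4 ≡ 126 (mod 293)  [q = 73: ≢ 1 ✓]
232^146 ≡ 1 shows ord(232) | 146, strictly less than φ(293); not a primitive root.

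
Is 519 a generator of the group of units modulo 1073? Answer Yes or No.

1073 = 29 · 37 is a product of two distinct odd primes, so (Z/1073Z)^× ≅ (Z/29Z)^× × (Z/37Z)^× is not cyclic.
No primitive root modulo 1073 exists; in particular 519 is not one.

No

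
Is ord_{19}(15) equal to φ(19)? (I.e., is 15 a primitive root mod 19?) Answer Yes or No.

φ(19) = 19 − 1 = 18 = 2 · 3^2.
An element g generates (Z/19Z)^× iff g^(18/q) ≢ 1 (mod 19) for each prime q ∈ {2, 3}.
15^9 ≡ 18 (mod 19)  [q = 2: ≢ 1 ✓]
15^6 ≡ 11 (mod 19)  [q = 3: ≢ 1 ✓]
None equal 1, so ord_19(15) = 18: 15 is a primitive root.

Yes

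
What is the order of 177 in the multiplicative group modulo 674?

336

ord(177) | φ(674) = φ(2)·φ(337) = 1·336 = 336 = 2^4 · 3 · 7.
Divisors of 336: 1, 2, 3, 4, 6, 7, 8, 12, 14, 16, 21, 24, 28, 42, 48, 56, 84, 112, 168, 336.
Compute 177^d (mod 674) for the divisors d until we hit 1:
177^1 ≡ 177
177^2 ≡ 325
177^3 ≡ 235
177^4 ≡ 481
177^6 ≡ 631
177^7 ≡ 477
177^8 ≡ 179
177^12 ≡ 501
177^14 ≡ 391
177^16 ≡ 363
177^21 ≡ 483
177^24 ≡ 273
177^28 ≡ 557
177^42 ≡ 85
177^48 ≡ 389
177^56 ≡ 209
177^84 ≡ 485
177^112 ≡ 545
177^168 ≡ 673
177^336 ≡ 1
So ord_674(177) = 336.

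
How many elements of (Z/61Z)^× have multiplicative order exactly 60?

φ(61) = 61 − 1 = 60 = 2^2 · 3 · 5.
Since (Z/61Z)^× is cyclic of order 60, the number of elements of order d is φ(d) when d | 60 and 0 otherwise.
60 = 2^2 · 3 · 5 divides 60, and φ(60) = 16.

16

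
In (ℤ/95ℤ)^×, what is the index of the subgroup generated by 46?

Since 46 ∈ (Z/95Z)^×, its order divides φ(95) = φ(5·19) = (5−1)·(19−1) = 4·18 = 72 = 2^3 · 3^2.
Divisors of 72: 1, 2, 3, 4, 6, 8, 9, 12, 18, 24, 36, 72.
Check 46^d mod 95 for each divisor in increasing order:
46^1 ≡ 46 (mod 95)
46^2 ≡ 26 (mod 95)
46^3 ≡ 56 (mod 95)
46^4 ≡ 11 (mod 95)
46^6 ≡ 1 (mod 95) ✓
Thus |⟨46⟩| = ord(46) = 6.
The index is φ(95) / ord(46) = 72 / 6 = 12.

12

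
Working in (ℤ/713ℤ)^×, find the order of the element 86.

Since 86 ∈ (Z/713Z)^×, its order divides φ(713) = φ(23·31) = (23−1)·(31−1) = 22·30 = 660 = 2^2 · 3 · 5 · 11.
Divisors of 660: 1, 2, 3, 4, 5, 6, 10, 11, 12, 15, 20, 22, 30, 33, 44, 55, 60, 66, 110, 132, 165, 220, 330, 660.
Compute 86^d (mod 713) for the divisors d until we hit 1:
86^1 ≡ 86 (mod 713)
86^2 ≡ 266 (mod 713)
86^3 ≡ 60 (mod 713)
86^4 ≡ 169 (mod 713)
86^5 ≡ 274 (mod 713)
86^6 ≡ 35 (mod 713)
86^10 ≡ 211 (mod 713)
86^11 ≡ 321 (mod 713)
86^12 ≡ 512 (mod 713)
86^15 ≡ 61 (mod 713)
86^20 ≡ 315 (mod 713)
86^22 ≡ 369 (mod 713)
86^30 ≡ 156 (mod 713)
86^33 ≡ 91 (mod 713)
86^44 ≡ 691 (mod 713)
86^55 ≡ 68 (mod 713)
86^60 ≡ 94 (mod 713)
86^66 ≡ 438 (mod 713)
86^110 ≡ 346 (mod 713)
86^132 ≡ 47 (mod 713)
86^165 ≡ 712 (mod 713)
86^220 ≡ 645 (mod 713)
86^330 ≡ 1 (mod 713) ✓
The smallest such exponent is 330, so the order of 86 is 330.

330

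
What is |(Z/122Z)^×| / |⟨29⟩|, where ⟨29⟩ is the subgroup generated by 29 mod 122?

Since 29 ∈ (Z/122Z)^×, its order divides φ(122) = φ(2)·φ(61) = 1·60 = 60 = 2^2 · 3 · 5.
Divisors of 60: 1, 2, 3, 4, 5, 6, 10, 12, 15, 20, 30, 60.
Check 29^d mod 122 for each divisor in increasing order:
29^1 ≡ 29 (mod 122)
29^2 ≡ 109 (mod 122)
29^3 ≡ 111 (mod 122)
29^4 ≡ 47 (mod 122)
29^5 ≡ 21 (mod 122)
29^6 ≡ 121 (mod 122)
29^10 ≡ 75 (mod 122)
29^12 ≡ 1 (mod 122) ✓
So ord_122(29) = 12, hence |⟨29⟩| = 12.
The index is φ(122) / ord(29) = 60 / 12 = 5.

5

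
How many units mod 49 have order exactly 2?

1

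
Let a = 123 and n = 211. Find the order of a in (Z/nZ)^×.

7

ord(123) | φ(211) = 211 − 1 = 210 = 2 · 3 · 5 · 7.
Divisors of 210: 1, 2, 3, 5, 6, 7, 10, 14, 15, 21, 30, 35, 42, 70, 105, 210.
Check 123^d mod 211 for each divisor in increasing order:
123^1 ≡ 123
123^2 ≡ 148
123^3 ≡ 58
123^5 ≡ 144
123^6 ≡ 199
123^7 ≡ 1
So ord_211(123) = 7.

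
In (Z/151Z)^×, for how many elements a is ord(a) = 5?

4

φ(151) = 151 − 1 = 150 = 2 · 3 · 5^2.
In a cyclic group of order 150, there are φ(d) elements of order d for each divisor d of 150, and zero for non-divisors.
5 | 150, and φ(5) = 5 − 1 = 4.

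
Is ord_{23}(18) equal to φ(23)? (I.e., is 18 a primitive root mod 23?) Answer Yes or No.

No

φ(23) = 23 − 1 = 22 = 2 · 11.
It suffices to check that the order of 18 is not a proper divisor of 22: compute 18^(22/q) for q ∈ {2, 11}.
18^11 ≡ 1 (mod 23)  [q = 2: ≡ 1 ✗]
18^2 ≡ 2 (mod 23)  [q = 11: ≢ 1 ✓]
The check at q = 2 fails, so 18 generates a proper subgroup.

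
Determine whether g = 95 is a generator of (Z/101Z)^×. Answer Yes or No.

No

φ(101) = 101 − 1 = 100 = 2^2 · 5^2.
95 is a primitive root mod 101 iff 95^(φ(101)/q) ≢ 1 for every prime q | φ(101), i.e. q ∈ {2, 5}.
95^50 ≡ 1 (mod 101)  [q = 2: ≡ 1 ✗]
95^20 ≡ 1 (mod 101)  [q = 5: ≡ 1 ✗]
Since 95^50 ≡ 1, the order of 95 divides 50 < 100, so 95 is not a primitive root.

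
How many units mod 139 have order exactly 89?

φ(139) = 139 − 1 = 138 = 2 · 3 · 23.
(Z/139Z)^× is cyclic (|G| = 138); a cyclic group of order m has exactly φ(d) elements of each order d | m, and none otherwise.
89 does not divide 138, so no element of (Z/139Z)^× has order 89.

0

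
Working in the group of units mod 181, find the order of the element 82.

15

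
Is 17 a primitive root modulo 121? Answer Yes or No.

Yes

φ(121) = φ(11^2) = 11·(11−1) = 110 = 2 · 5 · 11.
It suffices to check that the order of 17 is not a proper divisor of 110: compute 17^(110/q) for q ∈ {2, 5, 11}.
17^55 ≡ 120 (mod 121)  [q = 2: ≢ 1 ✓]
17^22 ≡ 3 (mod 121)  [q = 5: ≢ 1 ✓]
17^10 ≡ 34 (mod 121)  [q = 11: ≢ 1 ✓]
All checks pass, so 17 has order 110 and is a primitive root modulo 121.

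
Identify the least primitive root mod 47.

φ(47) = 47 − 1 = 46 = 2 · 23.
g is a primitive root iff g^(46/q) ≢ 1 (mod 47) for each prime q ∈ {2, 23}.
g = 2: 2^23 ≡ 1 — hits 1, so not a primitive root.
g = 3: 3^23 ≡ 1 — hits 1, so not a primitive root.
g = 4: 4^23 ≡ 1 — hits 1, so not a primitive root.
g = 5: 5^23 ≡ 46; 5^2 ≡ 25 — none is 1, so 5 is a primitive root.
Hence the least primitive root of 47 is 5.

5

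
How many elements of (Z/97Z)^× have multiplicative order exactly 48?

16

φ(97) = 97 − 1 = 96 = 2^5 · 3.
Since (Z/97Z)^× is cyclic of order 96, the number of elements of order d is φ(d) when d | 96 and 0 otherwise.
48 = 2^4 · 3 divides 96, and φ(48) = 16.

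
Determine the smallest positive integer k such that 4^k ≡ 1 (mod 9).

3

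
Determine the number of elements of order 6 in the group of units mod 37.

φ(37) = 37 − 1 = 36 = 2^2 · 3^2.
In a cyclic group of order 36, there are φ(d) elements of order d for each divisor d of 36, and zero for non-divisors.
6 = 2 · 3 divides 36, and φ(6) = 2.

2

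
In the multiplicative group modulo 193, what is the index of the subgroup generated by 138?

By Lagrange's theorem, ord_193(138) divides φ(193) = 193 − 1 = 192 = 2^6 · 3.
Divisors of 192: 1, 2, 3, 4, 6, 8, 12, 16, 24, 32, 48, 64, 96, 192.
Test each divisor d:
138^1 ≡ 138
138^2 ≡ 130
138^3 ≡ 184
138^4 ≡ 109
138^6 ≡ 81
138^8 ≡ 108
138^12 ≡ 192
138^16 ≡ 84
138^24 ≡ 1
Thus |⟨138⟩| = ord(138) = 24.
The index is φ(193) / ord(138) = 192 / 24 = 8.

8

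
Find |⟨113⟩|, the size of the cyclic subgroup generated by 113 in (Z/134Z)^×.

Since 113 ∈ (Z/134Z)^×, its order divides φ(134) = φ(2)·φ(67) = 1·66 = 66 = 2 · 3 · 11.
Divisors of 66: 1, 2, 3, 6, 11, 22, 33, 66.
Check 113^d mod 134 for each divisor in increasing order:
113^1 ≡ 113
113^2 ≡ 39
113^3 ≡ 119
113^6 ≡ 91
113^11 ≡ 97
113^22 ≡ 29
113^33 ≡ 133
113^66 ≡ 1
Therefore the multiplicative order of 113 modulo 134 is 66.

66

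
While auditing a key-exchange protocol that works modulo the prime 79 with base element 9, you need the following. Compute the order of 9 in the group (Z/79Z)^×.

39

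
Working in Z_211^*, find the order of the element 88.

The order of 88 must divide φ(211) = 211 − 1 = 210 = 2 · 3 · 5 · 7.
Divisors of 210: 1, 2, 3, 5, 6, 7, 10, 14, 15, 21, 30, 35, 42, 70, 105, 210.
Compute 88^d (mod 211) for the divisors d until we hit 1:
88^1 ≡ 88
88^2 ≡ 148
88^3 ≡ 153
88^5 ≡ 67
88^6 ≡ 199
88^7 ≡ 210
88^10 ≡ 58
88^14 ≡ 1
Therefore the multiplicative order of 88 modulo 211 is 14.

14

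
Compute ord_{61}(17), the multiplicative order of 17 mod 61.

60

The order of 17 must divide φ(61) = 61 − 1 = 60 = 2^2 · 3 · 5.
Divisors of 60: 1, 2, 3, 4, 5, 6, 10, 12, 15, 20, 30, 60.
Check 17^d mod 61 for each divisor in increasing order:
17^1 ≡ 17 (mod 61)
17^2 ≡ 45 (mod 61)
17^3 ≡ 33 (mod 61)
17^4 ≡ 12 (mod 61)
17^5 ≡ 21 (mod 61)
17^6 ≡ 52 (mod 61)
17^10 ≡ 14 (mod 61)
17^12 ≡ 20 (mod 61)
17^15 ≡ 50 (mod 61)
17^20 ≡ 13 (mod 61)
17^30 ≡ 60 (mod 61)
17^60 ≡ 1 (mod 61) ✓
Hence ord(17) = 60.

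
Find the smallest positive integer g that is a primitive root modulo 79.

3

φ(79) = 79 − 1 = 78 = 2 · 3 · 13.
g is a primitive root iff g^(78/q) ≢ 1 (mod 79) for each prime q ∈ {2, 3, 13}.
g = 2: 2^39 ≡ 1 — hits 1, so not a primitive root.
g = 3: 3^39 ≡ 78; 3^26 ≡ 23; 3^6 ≡ 18 — none is 1, so 3 is a primitive root.
Hence the least primitive root of 79 is 3.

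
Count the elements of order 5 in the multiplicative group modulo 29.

φ(29) = 29 − 1 = 28 = 2^2 · 7.
(Z/29Z)^× is cyclic (|G| = 28); a cyclic group of order m has exactly φ(d) elements of each order d | m, and none otherwise.
Since 5 ∤ 28, the count is 0.

0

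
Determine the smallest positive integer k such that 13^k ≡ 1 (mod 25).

Since 13 ∈ (Z/25Z)^×, its order divides φ(25) = φ(5^2) = 5·(5−1) = 20 = 2^2 · 5.
Divisors of 20: 1, 2, 4, 5, 10, 20.
Test each divisor d:
13^1 ≡ 13 (mod 25)
13^2 ≡ 19 (mod 25)
13^4 ≡ 11 (mod 25)
13^5 ≡ 18 (mod 25)
13^10 ≡ 24 (mod 25)
13^20 ≡ 1 (mod 25) ✓
So ord_25(13) = 20.

20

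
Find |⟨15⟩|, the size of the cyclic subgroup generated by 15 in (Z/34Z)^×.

Since 15 ∈ (Z/34Z)^×, its order divides φ(34) = φ(2)·φ(17) = 1·16 = 16 = 2^4.
Divisors of 16: 1, 2, 4, 8, 16.
Evaluate successive powers at the divisors of 16:
15^1 ≡ 15
15^2 ≡ 21
15^4 ≡ 33
15^8 ≡ 1
So ord_34(15) = 8.

8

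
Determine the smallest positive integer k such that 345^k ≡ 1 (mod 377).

By Lagrange's theorem, ord_377(345) divides φ(377) = φ(13·29) = (13−1)·(29−1) = 12·28 = 336 = 2^4 · 3 · 7.
Divisors of 336: 1, 2, 3, 4, 6, 7, 8, 12, 14, 16, 21, 24, 28, 42, 48, 56, 84, 112, 168, 336.
Test each divisor d:
345^1 ≡ 345 (mod 377)
345^2 ≡ 270 (mod 377)
345^3 ≡ 31 (mod 377)
345^4 ≡ 139 (mod 377)
345^6 ≡ 207 (mod 377)
345^7 ≡ 162 (mod 377)
345^8 ≡ 94 (mod 377)
345^12 ≡ 248 (mod 377)
345^14 ≡ 231 (mod 377)
345^16 ≡ 165 (mod 377)
345^21 ≡ 99 (mod 377)
345^24 ≡ 53 (mod 377)
345^28 ≡ 204 (mod 377)
345^42 ≡ 376 (mod 377)
345^48 ≡ 170 (mod 377)
345^56 ≡ 146 (mod 377)
345^84 ≡ 1 (mod 377) ✓
Hence ord(345) = 84.

84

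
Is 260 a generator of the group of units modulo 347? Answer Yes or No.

Yes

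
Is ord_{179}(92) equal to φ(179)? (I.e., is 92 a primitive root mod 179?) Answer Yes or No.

Yes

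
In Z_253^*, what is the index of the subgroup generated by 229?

22

The order of 229 must divide φ(253) = φ(11·23) = (11−1)·(23−1) = 10·22 = 220 = 2^2 · 5 · 11.
Divisors of 220: 1, 2, 4, 5, 10, 11, 20, 22, 44, 55, 110, 220.
Test each divisor d:
229^1 ≡ 229 (mod 253)
229^2 ≡ 70 (mod 253)
229^4 ≡ 93 (mod 253)
229^5 ≡ 45 (mod 253)
229^10 ≡ 1 (mod 253) ✓
So ord_253(229) = 10, hence |⟨229⟩| = 10.
[(Z/253Z)^× : ⟨229⟩] = 220/10 = 22.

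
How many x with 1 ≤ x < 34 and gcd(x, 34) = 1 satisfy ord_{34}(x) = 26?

0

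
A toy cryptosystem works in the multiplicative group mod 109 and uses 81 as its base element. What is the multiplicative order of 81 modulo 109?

The order of 81 must divide φ(109) = 109 − 1 = 108 = 2^2 · 3^3.
Divisors of 108: 1, 2, 3, 4, 6, 9, 12, 18, 27, 36, 54, 108.
Test each divisor d:
81^1 ≡ 81 (mod 109)
81^2 ≡ 21 (mod 109)
81^3 ≡ 66 (mod 109)
81^4 ≡ 5 (mod 109)
81^6 ≡ 105 (mod 109)
81^9 ≡ 63 (mod 109)
81^12 ≡ 16 (mod 109)
81^18 ≡ 45 (mod 109)
81^27 ≡ 1 (mod 109) ✓
Hence ord(81) = 27.

27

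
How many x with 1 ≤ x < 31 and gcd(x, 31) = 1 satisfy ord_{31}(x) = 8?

φ(31) = 31 − 1 = 30 = 2 · 3 · 5.
Since (Z/31Z)^× is cyclic of order 30, the number of elements of order d is φ(d) when d | 30 and 0 otherwise.
Since 8 ∤ 30, the count is 0.

0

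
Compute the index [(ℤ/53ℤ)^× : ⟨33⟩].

The order of 33 must divide φ(53) = 53 − 1 = 52 = 2^2 · 13.
Divisors of 52: 1, 2, 4, 13, 26, 52.
Evaluate successive powers at the divisors of 52:
33^1 ≡ 33 (mod 53)
33^2 ≡ 29 (mod 53)
33^4 ≡ 46 (mod 53)
33^13 ≡ 23 (mod 53)
33^26 ≡ 52 (mod 53)
33^52 ≡ 1 (mod 53) ✓
The order of 33 is 52, so the subgroup it generates has 52 elements.
The index is φ(53) / ord(33) = 52 / 52 = 1.

1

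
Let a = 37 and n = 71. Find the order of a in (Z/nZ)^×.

7

By Lagrange's theorem, ord_71(37) divides φ(71) = 71 − 1 = 70 = 2 · 5 · 7.
Divisors of 70: 1, 2, 5, 7, 10, 14, 35, 70.
Evaluate successive powers at the divisors of 70:
37^1 ≡ 37 (mod 71)
37^2 ≡ 20 (mod 71)
37^5 ≡ 32 (mod 71)
37^7 ≡ 1 (mod 71) ✓
Therefore the multiplicative order of 37 modulo 71 is 7.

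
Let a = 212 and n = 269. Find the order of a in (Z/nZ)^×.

The order of 212 must divide φ(269) = 269 − 1 = 268 = 2^2 · 67.
Divisors of 268: 1, 2, 4, 67, 134, 268.
Check 212^d mod 269 for each divisor in increasing order:
212^1 ≡ 212 (mod 269)
212^2 ≡ 21 (mod 269)
212^4 ≡ 172 (mod 269)
212^67 ≡ 268 (mod 269)
212^134 ≡ 1 (mod 269) ✓
So ord_269(212) = 134.

134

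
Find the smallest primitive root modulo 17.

3

φ(17) = 17 − 1 = 16 = 2^4.
g is a primitive root iff g^(16/q) ≢ 1 (mod 17) for each prime q ∈ {2}.
g = 2: 2^8 ≡ 1 — hits 1, so not a primitive root.
g = 3: 3^8 ≡ 16 — none is 1, so 3 is a primitive root.
The smallest primitive root modulo 17 is 3.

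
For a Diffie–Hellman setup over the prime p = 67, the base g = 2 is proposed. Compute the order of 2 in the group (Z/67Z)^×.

66

By Lagrange's theorem, ord_67(2) divides φ(67) = 67 − 1 = 66 = 2 · 3 · 11.
Divisors of 66: 1, 2, 3, 6, 11, 22, 33, 66.
Compute 2^d (mod 67) for the divisors d until we hit 1:
2^1 ≡ 2 (mod 67)
2^2 ≡ 4 (mod 67)
2^3 ≡ 8 (mod 67)
2^6 ≡ 64 (mod 67)
2^11 ≡ 38 (mod 67)
2^22 ≡ 37 (mod 67)
2^33 ≡ 66 (mod 67)
2^66 ≡ 1 (mod 67) ✓
So ord_67(2) = 66.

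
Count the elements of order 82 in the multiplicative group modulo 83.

40

φ(83) = 83 − 1 = 82 = 2 · 41.
Since (Z/83Z)^× is cyclic of order 82, the number of elements of order d is φ(d) when d | 82 and 0 otherwise.
82 = 2 · 41 divides 82, and φ(82) = 40.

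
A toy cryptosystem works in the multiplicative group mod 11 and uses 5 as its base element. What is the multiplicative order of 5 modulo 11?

By Lagrange's theorem, ord_11(5) divides φ(11) = 11 − 1 = 10 = 2 · 5.
Divisors of 10: 1, 2, 5, 10.
Test each divisor d:
5^1 ≡ 5
5^2 ≡ 3
5^5 ≡ 1
So ord_11(5) = 5.

5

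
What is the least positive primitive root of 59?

φ(59) = 59 − 1 = 58 = 2 · 29.
Test candidates g = 2, 3, … against the prime factors q ∈ {2, 29} of φ(59): g is a generator iff g^(58/q) ≢ 1 for every such q.
g = 2: 2^29 ≡ 58; 2^2 ≡ 4 — none is 1, so 2 is a primitive root.
Hence the least primitive root of 59 is 2.

2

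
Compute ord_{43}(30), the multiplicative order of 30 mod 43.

42

Since 30 ∈ (Z/43Z)^×, its order divides φ(43) = 43 − 1 = 42 = 2 · 3 · 7.
Divisors of 42: 1, 2, 3, 6, 7, 14, 21, 42.
Test each divisor d:
30^1 ≡ 30
30^2 ≡ 40
30^3 ≡ 39
30^6 ≡ 16
30^7 ≡ 7
30^14 ≡ 6
30^21 ≡ 42
30^42 ≡ 1
Hence ord(30) = 42.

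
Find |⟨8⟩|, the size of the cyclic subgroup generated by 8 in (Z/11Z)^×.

10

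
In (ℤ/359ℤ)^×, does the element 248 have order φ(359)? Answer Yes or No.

φ(359) = 359 − 1 = 358 = 2 · 179.
It suffices to check that the order of 248 is not a proper divisor of 358: compute 248^(358/q) for q ∈ {2, 179}.
248^179 ≡ 358 (mod 359)  [q = 2: ≢ 1 ✓]
248^2 ≡ 115 (mod 359)  [q = 179: ≢ 1 ✓]
All checks pass, so 248 has order 358 and is a primitive root modulo 359.

Yes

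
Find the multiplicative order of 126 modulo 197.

196

Since 126 ∈ (Z/197Z)^×, its order divides φ(197) = 197 − 1 = 196 = 2^2 · 7^2.
Divisors of 196: 1, 2, 4, 7, 14, 28, 49, 98, 196.
Check 126^d mod 197 for each divisor in increasing order:
126^1 ≡ 126 (mod 197)
126^2 ≡ 116 (mod 197)
126^4 ≡ 60 (mod 197)
126^7 ≡ 113 (mod 197)
126^14 ≡ 161 (mod 197)
126^28 ≡ 114 (mod 197)
126^49 ≡ 183 (mod 197)
126^98 ≡ 196 (mod 197)
126^196 ≡ 1 (mod 197) ✓
Therefore the multiplicative order of 126 modulo 197 is 196.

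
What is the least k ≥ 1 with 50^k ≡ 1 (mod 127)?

21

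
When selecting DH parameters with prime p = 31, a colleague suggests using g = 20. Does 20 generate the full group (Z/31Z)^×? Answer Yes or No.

φ(31) = 31 − 1 = 30 = 2 · 3 · 5.
It suffices to check that the order of 20 is not a proper divisor of 30: compute 20^(30/q) for q ∈ {2, 3, 5}.
20^15 ≡ 1 (mod 31)  [q = 2: ≡ 1 ✗]
20^10 ≡ 5 (mod 31)  [q = 3: ≢ 1 ✓]
20^6 ≡ 4 (mod 31)  [q = 5: ≢ 1 ✓]
Since 20^15 ≡ 1, the order of 20 divides 15 < 30, so 20 is not a primitive root.

No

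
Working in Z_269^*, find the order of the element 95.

268

By Lagrange's theorem, ord_269(95) divides φ(269) = 269 − 1 = 268 = 2^2 · 67.
Divisors of 268: 1, 2, 4, 67, 134, 268.
Compute 95^d (mod 269) for the divisors d until we hit 1:
95^1 ≡ 95
95^2 ≡ 148
95^4 ≡ 115
95^67 ≡ 82
95^134 ≡ 268
95^268 ≡ 1
Therefore the multiplicative order of 95 modulo 269 is 268.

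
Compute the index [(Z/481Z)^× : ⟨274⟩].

12

By Lagrange's theorem, ord_481(274) divides φ(481) = φ(13·37) = (13−1)·(37−1) = 12·36 = 432 = 2^4 · 3^3.
Divisors of 432: 1, 2, 3, 4, 6, 8, 9, 12, 16, 18, 24, 27, 36, 48, 54, 72, 108, 144, 216, 432.
Check 274^d mod 481 for each divisor in increasing order:
274^1 ≡ 274 (mod 481)
274^2 ≡ 40 (mod 481)
274^3 ≡ 378 (mod 481)
274^4 ≡ 157 (mod 481)
274^6 ≡ 27 (mod 481)
274^8 ≡ 118 (mod 481)
274^9 ≡ 105 (mod 481)
274^12 ≡ 248 (mod 481)
274^16 ≡ 456 (mod 481)
274^18 ≡ 443 (mod 481)
274^24 ≡ 417 (mod 481)
274^27 ≡ 339 (mod 481)
274^36 ≡ 1 (mod 481) ✓
The order of 274 is 36, so the subgroup it generates has 36 elements.
[(Z/481Z)^× : ⟨274⟩] = 432/36 = 12.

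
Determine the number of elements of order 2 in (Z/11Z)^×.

1

φ(11) = 11 − 1 = 10 = 2 · 5.
Since (Z/11Z)^× is cyclic of order 10, the number of elements of order d is φ(d) when d | 10 and 0 otherwise.
2 | 10, and φ(2) = 2 − 1 = 1.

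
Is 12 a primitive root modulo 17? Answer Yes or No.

φ(17) = 17 − 1 = 16 = 2^4.
Test 12^(16/q) mod 17 for each prime factor q of 16:
12^8 ≡ 16 (mod 17)  [q = 2: ≢ 1 ✓]
All checks pass, so 12 has order 16 and is a primitive root modulo 17.

Yes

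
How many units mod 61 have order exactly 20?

φ(61) = 61 − 1 = 60 = 2^2 · 3 · 5.
Since (Z/61Z)^× is cyclic of order 60, the number of elements of order d is φ(d) when d | 60 and 0 otherwise.
20 = 2^2 · 5 divides 60, and φ(20) = 8.

8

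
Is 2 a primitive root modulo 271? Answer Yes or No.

No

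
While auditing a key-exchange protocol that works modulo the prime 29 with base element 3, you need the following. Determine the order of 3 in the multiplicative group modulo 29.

28

ord(3) | φ(29) = 29 − 1 = 28 = 2^2 · 7.
Divisors of 28: 1, 2, 4, 7, 14, 28.
Check 3^d mod 29 for each divisor in increasing order:
3^1 ≡ 3 (mod 29)
3^2 ≡ 9 (mod 29)
3^4 ≡ 23 (mod 29)
3^7 ≡ 12 (mod 29)
3^14 ≡ 28 (mod 29)
3^28 ≡ 1 (mod 29) ✓
Hence ord(3) = 28.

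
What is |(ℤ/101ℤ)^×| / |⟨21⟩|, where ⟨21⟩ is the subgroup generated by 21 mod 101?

2

ord(21) | φ(101) = 101 − 1 = 100 = 2^2 · 5^2.
Divisors of 100: 1, 2, 4, 5, 10, 20, 25, 50, 100.
Evaluate successive powers at the divisors of 100:
21^1 ≡ 21 (mod 101)
21^2 ≡ 37 (mod 101)
21^4 ≡ 56 (mod 101)
21^5 ≡ 65 (mod 101)
21^10 ≡ 84 (mod 101)
21^20 ≡ 87 (mod 101)
21^25 ≡ 100 (mod 101)
21^50 ≡ 1 (mod 101) ✓
The order of 21 is 50, so the subgroup it generates has 50 elements.
[(Z/101Z)^× : ⟨21⟩] = 100/50 = 2.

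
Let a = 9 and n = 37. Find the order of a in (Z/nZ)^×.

9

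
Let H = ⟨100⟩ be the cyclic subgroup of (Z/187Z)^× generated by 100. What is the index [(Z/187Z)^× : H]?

20

Since 100 ∈ (Z/187Z)^×, its order divides φ(187) = φ(11·17) = (11−1)·(17−1) = 10·16 = 160 = 2^5 · 5.
Divisors of 160: 1, 2, 4, 5, 8, 10, 16, 20, 32, 40, 80, 160.
Evaluate successive powers at the divisors of 160:
100^1 ≡ 100 (mod 187)
100^2 ≡ 89 (mod 187)
100^4 ≡ 67 (mod 187)
100^5 ≡ 155 (mod 187)
100^8 ≡ 1 (mod 187) ✓
Thus |⟨100⟩| = ord(100) = 8.
The index is φ(187) / ord(100) = 160 / 8 = 20.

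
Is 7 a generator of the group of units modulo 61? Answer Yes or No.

Yes

φ(61) = 61 − 1 = 60 = 2^2 · 3 · 5.
7 is a primitive root mod 61 iff 7^(φ(61)/q) ≢ 1 for every prime q | φ(61), i.e. q ∈ {2, 3, 5}.
7^30 ≡ 60 (mod 61)  [q = 2: ≢ 1 ✓]
7^20 ≡ 47 (mod 61)  [q = 3: ≢ 1 ✓]
7^12 ≡ 34 (mod 61)  [q = 5: ≢ 1 ✓]
Every test exponent gives a nontrivial residue, hence 7 generates the full group.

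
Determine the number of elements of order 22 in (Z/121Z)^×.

10

φ(121) = φ(11^2) = 11·(11−1) = 110 = 2 · 5 · 11.
(Z/121Z)^× is cyclic (|G| = 110); a cyclic group of order m has exactly φ(d) elements of each order d | m, and none otherwise.
22 = 2 · 11 divides 110, and φ(22) = 10.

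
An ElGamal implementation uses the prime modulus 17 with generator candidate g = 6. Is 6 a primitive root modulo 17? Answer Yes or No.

Yes

φ(17) = 17 − 1 = 16 = 2^4.
It suffices to check that the order of 6 is not a proper divisor of 16: compute 6^(16/q) for q ∈ {2}.
6^8 ≡ 16 (mod 17)  [q = 2: ≢ 1 ✓]
None equal 1, so ord_17(6) = 16: 6 is a primitive root.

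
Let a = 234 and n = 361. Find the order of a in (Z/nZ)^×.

ord(234) | φ(361) = φ(19^2) = 19·(19−1) = 342 = 2 · 3^2 · 19.
Divisors of 342: 1, 2, 3, 6, 9, 18, 19, 38, 57, 114, 171, 342.
Test each divisor d:
234^1 ≡ 234
234^2 ≡ 245
234^3 ≡ 292
234^6 ≡ 68
234^9 ≡ 1
Therefore the multiplicative order of 234 modulo 361 is 9.

9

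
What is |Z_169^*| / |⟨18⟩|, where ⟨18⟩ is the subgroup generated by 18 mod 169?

Since 18 ∈ (Z/169Z)^×, its order divides φ(169) = φ(13^2) = 13·(13−1) = 156 = 2^2 · 3 · 13.
Divisors of 156: 1, 2, 3, 4, 6, 12, 13, 26, 39, 52, 78, 156.
Compute 18^d (mod 169) for the divisors d until we hit 1:
18^1 ≡ 18 (mod 169)
18^2 ≡ 155 (mod 169)
18^3 ≡ 86 (mod 169)
18^4 ≡ 27 (mod 169)
18^6 ≡ 129 (mod 169)
18^12 ≡ 79 (mod 169)
18^13 ≡ 70 (mod 169)
18^26 ≡ 168 (mod 169)
18^39 ≡ 99 (mod 169)
18^52 ≡ 1 (mod 169) ✓
The order of 18 is 52, so the subgroup it generates has 52 elements.
Index = |(Z/169Z)^×| / |⟨18⟩| = 156 / 52 = 3.

3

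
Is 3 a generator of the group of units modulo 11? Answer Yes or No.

φ(11) = 11 − 1 = 10 = 2 · 5.
It suffices to check that the order of 3 is not a proper divisor of 10: compute 3^(10/q) for q ∈ {2, 5}.
3^5 ≡ 1 (mod 11)  [q = 2: ≡ 1 ✗]
3^2 ≡ 9 (mod 11)  [q = 5: ≢ 1 ✓]
3^5 ≡ 1 shows ord(3) | 5, strictly less than φ(11); not a primitive root.

No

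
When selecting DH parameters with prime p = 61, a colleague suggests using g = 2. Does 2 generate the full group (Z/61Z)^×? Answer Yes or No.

Yes

φ(61) = 61 − 1 = 60 = 2^2 · 3 · 5.
2 is a primitive root mod 61 iff 2^(φ(61)/q) ≢ 1 for every prime q | φ(61), i.e. q ∈ {2, 3, 5}.
2^30 ≡ 60 (mod 61)  [q = 2: ≢ 1 ✓]
2^20 ≡ 47 (mod 61)  [q = 3: ≢ 1 ✓]
2^12 ≡ 9 (mod 61)  [q = 5: ≢ 1 ✓]
Every test exponent gives a nontrivial residue, hence 2 generates the full group.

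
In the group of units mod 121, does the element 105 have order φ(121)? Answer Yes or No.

Yes

φ(121) = φ(11^2) = 11·(11−1) = 110 = 2 · 5 · 11.
Test 105^(110/q) mod 121 for each prime factor q of 110:
105^55 ≡ 120 (mod 121)  [q = 2: ≢ 1 ✓]
105^22 ≡ 3 (mod 121)  [q = 5: ≢ 1 ✓]
105^10 ≡ 100 (mod 121)  [q = 11: ≢ 1 ✓]
Every test exponent gives a nontrivial residue, hence 105 generates the full group.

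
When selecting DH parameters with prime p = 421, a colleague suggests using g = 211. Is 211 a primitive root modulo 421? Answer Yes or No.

Yes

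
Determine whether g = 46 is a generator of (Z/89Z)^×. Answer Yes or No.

Yes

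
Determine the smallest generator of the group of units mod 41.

φ(41) = 41 − 1 = 40 = 2^3 · 5.
Test candidates g = 2, 3, … against the prime factors q ∈ {2, 5} of φ(41): g is a generator iff g^(40/q) ≢ 1 for every such q.
g = 2: 2^20 ≡ 1 — hits 1, so not a primitive root.
g = 3: 3^20 ≡ 40; 3^8 ≡ 1 — hits 1, so not a primitive root.
g = 4: 4^20 ≡ 1 — hits 1, so not a primitive root.
g = 5: 5^20 ≡ 1 — hits 1, so not a primitive root.
g = 6: 6^20 ≡ 40; 6^8 ≡ 10 — none is 1, so 6 is a primitive root.
So 6 is the smallest generator of (Z/41Z)^×.

6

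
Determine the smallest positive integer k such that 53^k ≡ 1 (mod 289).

136

By Lagrange's theorem, ord_289(53) divides φ(289) = φ(17^2) = 17·(17−1) = 272 = 2^4 · 17.
Divisors of 272: 1, 2, 4, 8, 16, 17, 34, 68, 136, 272.
Check 53^d mod 289 for each divisor in increasing order:
53^1 ≡ 53
53^2 ≡ 208
53^4 ≡ 203
53^8 ≡ 171
53^16 ≡ 52
53^17 ≡ 155
53^34 ≡ 38
53^68 ≡ 288
53^136 ≡ 1
The smallest such exponent is 136, so the order of 53 is 136.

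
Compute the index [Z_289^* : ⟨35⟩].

16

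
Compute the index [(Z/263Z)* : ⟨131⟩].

1

The order of 131 must divide φ(263) = 263 − 1 = 262 = 2 · 131.
Divisors of 262: 1, 2, 131, 262.
Check 131^d mod 263 for each divisor in increasing order:
131^1 ≡ 131 (mod 263)
131^2 ≡ 66 (mod 263)
131^131 ≡ 262 (mod 263)
131^262 ≡ 1 (mod 263) ✓
So ord_263(131) = 262, hence |⟨131⟩| = 262.
The index is φ(263) / ord(131) = 262 / 262 = 1.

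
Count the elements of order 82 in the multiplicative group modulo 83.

φ(83) = 83 − 1 = 82 = 2 · 41.
Since (Z/83Z)^× is cyclic of order 82, the number of elements of order d is φ(d) when d | 82 and 0 otherwise.
82 = 2 · 41 divides 82, and φ(82) = 40.

40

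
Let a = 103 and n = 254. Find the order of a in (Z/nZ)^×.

9

ord(103) | φ(254) = φ(2)·φ(127) = 1·126 = 126 = 2 · 3^2 · 7.
Divisors of 126: 1, 2, 3, 6, 7, 9, 14, 18, 21, 42, 63, 126.
Evaluate successive powers at the divisors of 126:
103^1 ≡ 103
103^2 ≡ 195
103^3 ≡ 19
103^6 ≡ 107
103^7 ≡ 99
103^9 ≡ 1
So ord_254(103) = 9.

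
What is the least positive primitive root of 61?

φ(61) = 61 − 1 = 60 = 2^2 · 3 · 5.
g is a primitive root iff g^(60/q) ≢ 1 (mod 61) for each prime q ∈ {2, 3, 5}.
g = 2: 2^30 ≡ 60; 2^20 ≡ 47; 2^12 ≡ 9 — none is 1, so 2 is a primitive root.
The smallest primitive root modulo 61 is 2.

2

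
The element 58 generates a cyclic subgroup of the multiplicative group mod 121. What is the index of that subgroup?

2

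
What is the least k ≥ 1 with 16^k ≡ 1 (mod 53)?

13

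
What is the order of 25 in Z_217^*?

By Lagrange's theorem, ord_217(25) divides φ(217) = φ(7·31) = (7−1)·(31−1) = 6·30 = 180 = 2^2 · 3^2 · 5.
Divisors of 180: 1, 2, 3, 4, 5, 6, 9, 10, 12, 15, 18, 20, 30, 36, 45, 60, 90, 180.
Test each divisor d:
25^1 ≡ 25 (mod 217)
25^2 ≡ 191 (mod 217)
25^3 ≡ 1 (mod 217) ✓
Therefore the multiplicative order of 25 modulo 217 is 3.

3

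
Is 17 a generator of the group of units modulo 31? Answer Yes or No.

Yes

φ(31) = 31 − 1 = 30 = 2 · 3 · 5.
It suffices to check that the order of 17 is not a proper divisor of 30: compute 17^(30/q) for q ∈ {2, 3, 5}.
17^15 ≡ 30 (mod 31)  [q = 2: ≢ 1 ✓]
17^10 ≡ 25 (mod 31)  [q = 3: ≢ 1 ✓]
17^6 ≡ 8 (mod 31)  [q = 5: ≢ 1 ✓]
All checks pass, so 17 has order 30 and is a primitive root modulo 31.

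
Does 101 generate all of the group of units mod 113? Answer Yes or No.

φ(113) = 113 − 1 = 112 = 2^4 · 7.
101 is a primitive root mod 113 iff 101^(φ(113)/q) ≢ 1 for every prime q | φ(113), i.e. q ∈ {2, 7}.
101^56 ≡ 112 (mod 113)  [q = 2: ≢ 1 ✓]
101^16 ≡ 106 (mod 113)  [q = 7: ≢ 1 ✓]
Every test exponent gives a nontrivial residue, hence 101 generates the full group.

Yes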